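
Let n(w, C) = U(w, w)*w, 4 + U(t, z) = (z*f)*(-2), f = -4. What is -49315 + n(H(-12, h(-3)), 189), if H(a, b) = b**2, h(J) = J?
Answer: -48703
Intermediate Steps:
U(t, z) = -4 + 8*z (U(t, z) = -4 + (z*(-4))*(-2) = -4 - 4*z*(-2) = -4 + 8*z)
n(w, C) = w*(-4 + 8*w) (n(w, C) = (-4 + 8*w)*w = w*(-4 + 8*w))
-49315 + n(H(-12, h(-3)), 189) = -49315 + 4*(-3)**2*(-1 + 2*(-3)**2) = -49315 + 4*9*(-1 + 2*9) = -49315 + 4*9*(-1 + 18) = -49315 + 4*9*17 = -49315 + 612 = -48703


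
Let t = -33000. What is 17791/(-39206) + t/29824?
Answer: -114024799/73079984 ≈ -1.5603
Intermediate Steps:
17791/(-39206) + t/29824 = 17791/(-39206) - 33000/29824 = 17791*(-1/39206) - 33000*1/29824 = -17791/39206 - 4125/3728 = -114024799/73079984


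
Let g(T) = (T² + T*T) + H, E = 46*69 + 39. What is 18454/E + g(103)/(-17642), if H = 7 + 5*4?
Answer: 257305283/56683746 ≈ 4.5393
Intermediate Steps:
E = 3213 (E = 3174 + 39 = 3213)
H = 27 (H = 7 + 20 = 27)
g(T) = 27 + 2*T² (g(T) = (T² + T*T) + 27 = (T² + T²) + 27 = 2*T² + 27 = 27 + 2*T²)
18454/E + g(103)/(-17642) = 18454/3213 + (27 + 2*103²)/(-17642) = 18454*(1/3213) + (27 + 2*10609)*(-1/17642) = 18454/3213 + (27 + 21218)*(-1/17642) = 18454/3213 + 21245*(-1/17642) = 18454/3213 - 21245/17642 = 257305283/56683746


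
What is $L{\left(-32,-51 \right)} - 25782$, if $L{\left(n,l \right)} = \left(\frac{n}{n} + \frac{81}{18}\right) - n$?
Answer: $- \frac{51489}{2} \approx -25745.0$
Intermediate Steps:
$L{\left(n,l \right)} = \frac{11}{2} - n$ ($L{\left(n,l \right)} = \left(1 + 81 \cdot \frac{1}{18}\right) - n = \left(1 + \frac{9}{2}\right) - n = \frac{11}{2} - n$)
$L{\left(-32,-51 \right)} - 25782 = \left(\frac{11}{2} - -32\right) - 25782 = \left(\frac{11}{2} + 32\right) - 25782 = \frac{75}{2} - 25782 = - \frac{51489}{2}$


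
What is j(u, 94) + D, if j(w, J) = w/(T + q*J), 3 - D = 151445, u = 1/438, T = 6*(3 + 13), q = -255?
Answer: -1583600522905/10456812 ≈ -1.5144e+5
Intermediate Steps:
T = 96 (T = 6*16 = 96)
u = 1/438 ≈ 0.0022831
D = -151442 (D = 3 - 1*151445 = 3 - 151445 = -151442)
j(w, J) = w/(96 - 255*J)
j(u, 94) + D = (1/3)*(1/438)/(32 - 85*94) - 151442 = (1/3)*(1/438)/(32 - 7990) - 151442 = (1/3)*(1/438)/(-7958) - 151442 = (1/3)*(1/438)*(-1/7958) - 151442 = -1/10456812 - 151442 = -1583600522905/10456812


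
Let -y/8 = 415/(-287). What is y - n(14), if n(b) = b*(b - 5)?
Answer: -32842/287 ≈ -114.43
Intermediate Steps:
y = 3320/287 (y = -3320/(-287) = -3320*(-1)/287 = -8*(-415/287) = 3320/287 ≈ 11.568)
n(b) = b*(-5 + b)
y - n(14) = 3320/287 - 14*(-5 + 14) = 3320/287 - 14*9 = 3320/287 - 1*126 = 3320/287 - 126 = -32842/287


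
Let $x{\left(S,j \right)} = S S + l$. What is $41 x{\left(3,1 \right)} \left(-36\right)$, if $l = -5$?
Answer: $-5904$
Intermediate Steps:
$x{\left(S,j \right)} = -5 + S^{2}$ ($x{\left(S,j \right)} = S S - 5 = S^{2} - 5 = -5 + S^{2}$)
$41 x{\left(3,1 \right)} \left(-36\right) = 41 \left(-5 + 3^{2}\right) \left(-36\right) = 41 \left(-5 + 9\right) \left(-36\right) = 41 \cdot 4 \left(-36\right) = 164 \left(-36\right) = -5904$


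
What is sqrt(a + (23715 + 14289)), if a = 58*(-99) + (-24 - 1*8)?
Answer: sqrt(32230) ≈ 179.53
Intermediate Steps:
a = -5774 (a = -5742 + (-24 - 8) = -5742 - 32 = -5774)
sqrt(a + (23715 + 14289)) = sqrt(-5774 + (23715 + 14289)) = sqrt(-5774 + 38004) = sqrt(32230)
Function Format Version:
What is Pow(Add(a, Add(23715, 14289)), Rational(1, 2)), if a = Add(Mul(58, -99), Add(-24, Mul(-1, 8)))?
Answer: Pow(32230, Rational(1, 2)) ≈ 179.53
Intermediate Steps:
a = -5774 (a = Add(-5742, Add(-24, -8)) = Add(-5742, -32) = -5774)
Pow(Add(a, Add(23715, 14289)), Rational(1, 2)) = Pow(Add(-5774, Add(23715, 14289)), Rational(1, 2)) = Pow(Add(-5774, 38004), Rational(1, 2)) = Pow(32230, Rational(1, 2))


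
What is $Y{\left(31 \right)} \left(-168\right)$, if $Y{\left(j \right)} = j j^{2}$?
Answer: $-5004888$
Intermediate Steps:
$Y{\left(j \right)} = j^{3}$
$Y{\left(31 \right)} \left(-168\right) = 31^{3} \left(-168\right) = 29791 \left(-168\right) = -5004888$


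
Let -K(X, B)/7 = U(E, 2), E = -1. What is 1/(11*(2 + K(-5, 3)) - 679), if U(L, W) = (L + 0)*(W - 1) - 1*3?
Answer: -1/349 ≈ -0.0028653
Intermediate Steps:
U(L, W) = -3 + L*(-1 + W) (U(L, W) = L*(-1 + W) - 3 = -3 + L*(-1 + W))
K(X, B) = 28 (K(X, B) = -7*(-3 - 1*(-1) - 1*2) = -7*(-3 + 1 - 2) = -7*(-4) = 28)
1/(11*(2 + K(-5, 3)) - 679) = 1/(11*(2 + 28) - 679) = 1/(11*30 - 679) = 1/(330 - 679) = 1/(-349) = -1/349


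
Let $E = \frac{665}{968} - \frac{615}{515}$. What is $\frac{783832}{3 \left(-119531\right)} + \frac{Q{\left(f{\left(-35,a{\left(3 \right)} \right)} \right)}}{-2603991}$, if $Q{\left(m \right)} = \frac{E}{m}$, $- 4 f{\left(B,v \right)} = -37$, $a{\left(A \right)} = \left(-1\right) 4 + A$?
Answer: $- \frac{9093821673480361}{4160305813965158} \approx -2.1859$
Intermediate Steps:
$a{\left(A \right)} = -4 + A$
$f{\left(B,v \right)} = \frac{37}{4}$ ($f{\left(B,v \right)} = \left(- \frac{1}{4}\right) \left(-37\right) = \frac{37}{4}$)
$E = - \frac{50569}{99704}$ ($E = 665 \cdot \frac{1}{968} - \frac{123}{103} = \frac{665}{968} - \frac{123}{103} = - \frac{50569}{99704} \approx -0.50719$)
$Q{\left(m \right)} = - \frac{50569}{99704 m}$
$\frac{783832}{3 \left(-119531\right)} + \frac{Q{\left(f{\left(-35,a{\left(3 \right)} \right)} \right)}}{-2603991} = \frac{783832}{3 \left(-119531\right)} + \frac{\left(- \frac{50569}{99704}\right) \frac{1}{\frac{37}{4}}}{-2603991} = \frac{783832}{-358593} + \left(- \frac{50569}{99704}\right) \frac{4}{37} \left(- \frac{1}{2603991}\right) = 783832 \left(- \frac{1}{358593}\right) - - \frac{50569}{2401561947642} = - \frac{783832}{358593} + \frac{50569}{2401561947642} = - \frac{9093821673480361}{4160305813965158}$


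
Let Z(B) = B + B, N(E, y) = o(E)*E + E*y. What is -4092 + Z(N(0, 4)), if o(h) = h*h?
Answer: -4092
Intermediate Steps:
o(h) = h²
N(E, y) = E³ + E*y (N(E, y) = E²*E + E*y = E³ + E*y)
Z(B) = 2*B
-4092 + Z(N(0, 4)) = -4092 + 2*(0*(4 + 0²)) = -4092 + 2*(0*(4 + 0)) = -4092 + 2*(0*4) = -4092 + 2*0 = -4092 + 0 = -4092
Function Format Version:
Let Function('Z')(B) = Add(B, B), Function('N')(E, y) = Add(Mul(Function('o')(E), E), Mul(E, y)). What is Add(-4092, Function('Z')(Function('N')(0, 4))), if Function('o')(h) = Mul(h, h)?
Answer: -4092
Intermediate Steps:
Function('o')(h) = Pow(h, 2)
Function('N')(E, y) = Add(Pow(E, 3), Mul(E, y)) (Function('N')(E, y) = Add(Mul(Pow(E, 2), E), Mul(E, y)) = Add(Pow(E, 3), Mul(E, y)))
Function('Z')(B) = Mul(2, B)
Add(-4092, Function('Z')(Function('N')(0, 4))) = Add(-4092, Mul(2, Mul(0, Add(4, Pow(0, 2))))) = Add(-4092, Mul(2, Mul(0, Add(4, 0)))) = Add(-4092, Mul(2, Mul(0, 4))) = Add(-4092, Mul(2, 0)) = Add(-4092, 0) = -4092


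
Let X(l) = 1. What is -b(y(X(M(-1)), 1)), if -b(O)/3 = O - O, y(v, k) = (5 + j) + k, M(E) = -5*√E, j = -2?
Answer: 0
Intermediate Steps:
y(v, k) = 3 + k (y(v, k) = (5 - 2) + k = 3 + k)
b(O) = 0 (b(O) = -3*(O - O) = -3*0 = 0)
-b(y(X(M(-1)), 1)) = -1*0 = 0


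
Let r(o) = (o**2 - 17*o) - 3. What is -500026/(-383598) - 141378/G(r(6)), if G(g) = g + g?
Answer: 4525110136/4411377 ≈ 1025.8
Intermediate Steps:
r(o) = -3 + o**2 - 17*o
G(g) = 2*g
-500026/(-383598) - 141378/G(r(6)) = -500026/(-383598) - 141378*1/(2*(-3 + 6**2 - 17*6)) = -500026*(-1/383598) - 141378*1/(2*(-3 + 36 - 102)) = 250013/191799 - 141378/(2*(-69)) = 250013/191799 - 141378/(-138) = 250013/191799 - 141378*(-1/138) = 250013/191799 + 23563/23 = 4525110136/4411377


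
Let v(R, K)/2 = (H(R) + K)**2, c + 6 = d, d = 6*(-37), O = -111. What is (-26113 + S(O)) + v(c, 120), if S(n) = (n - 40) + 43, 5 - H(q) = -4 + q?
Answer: 228677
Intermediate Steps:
H(q) = 9 - q (H(q) = 5 - (-4 + q) = 5 + (4 - q) = 9 - q)
S(n) = 3 + n (S(n) = (-40 + n) + 43 = 3 + n)
d = -222
c = -228 (c = -6 - 222 = -228)
v(R, K) = 2*(9 + K - R)**2 (v(R, K) = 2*((9 - R) + K)**2 = 2*(9 + K - R)**2)
(-26113 + S(O)) + v(c, 120) = (-26113 + (3 - 111)) + 2*(9 + 120 - 1*(-228))**2 = (-26113 - 108) + 2*(9 + 120 + 228)**2 = -26221 + 2*357**2 = -26221 + 2*127449 = -26221 + 254898 = 228677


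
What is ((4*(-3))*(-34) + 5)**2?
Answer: 170569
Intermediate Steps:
((4*(-3))*(-34) + 5)**2 = (-12*(-34) + 5)**2 = (408 + 5)**2 = 413**2 = 170569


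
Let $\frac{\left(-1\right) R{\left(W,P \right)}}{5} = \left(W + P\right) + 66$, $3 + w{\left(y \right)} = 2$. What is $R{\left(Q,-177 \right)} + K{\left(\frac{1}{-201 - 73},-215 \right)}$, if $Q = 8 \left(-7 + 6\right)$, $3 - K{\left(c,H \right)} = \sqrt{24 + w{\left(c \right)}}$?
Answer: $598 - \sqrt{23} \approx 593.2$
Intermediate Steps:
$w{\left(y \right)} = -1$ ($w{\left(y \right)} = -3 + 2 = -1$)
$K{\left(c,H \right)} = 3 - \sqrt{23}$ ($K{\left(c,H \right)} = 3 - \sqrt{24 - 1} = 3 - \sqrt{23}$)
$Q = -8$ ($Q = 8 \left(-1\right) = -8$)
$R{\left(W,P \right)} = -330 - 5 P - 5 W$ ($R{\left(W,P \right)} = - 5 \left(\left(W + P\right) + 66\right) = - 5 \left(\left(P + W\right) + 66\right) = - 5 \left(66 + P + W\right) = -330 - 5 P - 5 W$)
$R{\left(Q,-177 \right)} + K{\left(\frac{1}{-201 - 73},-215 \right)} = \left(-330 - -885 - -40\right) + \left(3 - \sqrt{23}\right) = \left(-330 + 885 + 40\right) + \left(3 - \sqrt{23}\right) = 595 + \left(3 - \sqrt{23}\right) = 598 - \sqrt{23}$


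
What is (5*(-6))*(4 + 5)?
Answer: -270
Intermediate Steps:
(5*(-6))*(4 + 5) = -30*9 = -270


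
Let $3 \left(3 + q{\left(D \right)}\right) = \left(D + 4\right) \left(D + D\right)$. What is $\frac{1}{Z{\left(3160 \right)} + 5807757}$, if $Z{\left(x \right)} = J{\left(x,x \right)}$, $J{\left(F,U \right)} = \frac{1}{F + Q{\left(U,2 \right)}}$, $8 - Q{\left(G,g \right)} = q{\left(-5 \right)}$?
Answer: $\frac{9503}{55191114774} \approx 1.7218 \cdot 10^{-7}$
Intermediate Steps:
$q{\left(D \right)} = -3 + \frac{2 D \left(4 + D\right)}{3}$ ($q{\left(D \right)} = -3 + \frac{\left(D + 4\right) \left(D + D\right)}{3} = -3 + \frac{\left(4 + D\right) 2 D}{3} = -3 + \frac{2 D \left(4 + D\right)}{3}$)
$Q{\left(G,g \right)} = \frac{23}{3}$ ($Q{\left(G,g \right)} = 8 - \left(-3 + \frac{2 \left(-5\right)^{2}}{3} + \frac{8}{3} \left(-5\right)\right) = 8 - \left(-3 + \frac{2}{3} \cdot 25 - \frac{40}{3}\right) = 8 - \left(-3 + \frac{50}{3} - \frac{40}{3}\right) = 8 - \frac{1}{3} = \frac{23}{3}$)
$J{\left(F,U \right)} = \frac{1}{\frac{23}{3} + F}$ ($J{\left(F,U \right)} = \frac{1}{F + \frac{23}{3}} = \frac{1}{\frac{23}{3} + F}$)
$Z{\left(x \right)} = \frac{3}{23 + 3 x}$
$\frac{1}{Z{\left(3160 \right)} + 5807757} = \frac{1}{\frac{3}{23 + 3 \cdot 3160} + 5807757} = \frac{1}{\frac{3}{23 + 9480} + 5807757} = \frac{1}{\frac{3}{9503} + 5807757} = \frac{1}{\frac{55191114774}{9503}} = \frac{9503}{55191114774}$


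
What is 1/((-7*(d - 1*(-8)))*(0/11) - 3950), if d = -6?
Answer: -1/3950 ≈ -0.00025316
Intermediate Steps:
1/((-7*(d - 1*(-8)))*(0/11) - 3950) = 1/((-7*(-6 - 1*(-8)))*(0/11) - 3950) = 1/((-7*(-6 + 8))*(0*(1/11)) - 3950) = 1/(-7*2*0 - 3950) = 1/(-14*0 - 3950) = 1/(0 - 3950) = 1/(-3950) = -1/3950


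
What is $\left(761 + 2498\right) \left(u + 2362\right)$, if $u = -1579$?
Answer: $2551797$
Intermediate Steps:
$\left(761 + 2498\right) \left(u + 2362\right) = \left(761 + 2498\right) \left(-1579 + 2362\right) = 3259 \cdot 783 = 2551797$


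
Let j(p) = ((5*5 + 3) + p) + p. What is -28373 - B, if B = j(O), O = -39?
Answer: -28323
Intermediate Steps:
j(p) = 28 + 2*p (j(p) = ((25 + 3) + p) + p = (28 + p) + p = 28 + 2*p)
B = -50 (B = 28 + 2*(-39) = 28 - 78 = -50)
-28373 - B = -28373 - 1*(-50) = -28373 + 50 = -28323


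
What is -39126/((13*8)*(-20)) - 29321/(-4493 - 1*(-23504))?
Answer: 341418353/19771440 ≈ 17.268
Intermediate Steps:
-39126/((13*8)*(-20)) - 29321/(-4493 - 1*(-23504)) = -39126/(104*(-20)) - 29321/(-4493 + 23504) = -39126/(-2080) - 29321/19011 = -39126*(-1/2080) - 29321*1/19011 = 19563/1040 - 29321/19011 = 341418353/19771440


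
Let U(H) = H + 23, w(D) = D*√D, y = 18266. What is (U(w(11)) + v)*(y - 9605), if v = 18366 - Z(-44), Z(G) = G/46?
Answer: 3663334509/23 + 95271*√11 ≈ 1.5959e+8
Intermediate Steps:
w(D) = D^(3/2)
Z(G) = G/46 (Z(G) = G*(1/46) = G/46)
v = 422440/23 (v = 18366 - (-44)/46 = 18366 - 1*(-22/23) = 18366 + 22/23 = 422440/23 ≈ 18367.)
U(H) = 23 + H
(U(w(11)) + v)*(y - 9605) = ((23 + 11^(3/2)) + 422440/23)*(18266 - 9605) = ((23 + 11*√11) + 422440/23)*8661 = (422969/23 + 11*√11)*8661 = 3663334509/23 + 95271*√11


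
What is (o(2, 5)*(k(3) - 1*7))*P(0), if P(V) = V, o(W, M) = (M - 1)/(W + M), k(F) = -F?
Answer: 0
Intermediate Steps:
o(W, M) = (-1 + M)/(M + W)
(o(2, 5)*(k(3) - 1*7))*P(0) = (((-1 + 5)/(5 + 2))*(-1*3 - 1*7))*0 = ((4/7)*(-3 - 7))*0 = (((⅐)*4)*(-10))*0 = ((4/7)*(-10))*0 = -40/7*0 = 0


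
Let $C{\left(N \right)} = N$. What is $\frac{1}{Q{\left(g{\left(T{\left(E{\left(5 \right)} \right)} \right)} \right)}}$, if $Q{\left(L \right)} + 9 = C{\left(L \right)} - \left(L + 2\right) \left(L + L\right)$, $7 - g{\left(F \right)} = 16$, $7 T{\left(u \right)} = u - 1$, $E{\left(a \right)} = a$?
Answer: $- \frac{1}{144} \approx -0.0069444$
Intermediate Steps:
$T{\left(u \right)} = - \frac{1}{7} + \frac{u}{7}$ ($T{\left(u \right)} = \frac{u - 1}{7} = \frac{-1 + u}{7} = - \frac{1}{7} + \frac{u}{7}$)
$g{\left(F \right)} = -9$ ($g{\left(F \right)} = 7 - 16 = -9$)
$Q{\left(L \right)} = -9 + L - 2 L \left(2 + L\right)$ ($Q{\left(L \right)} = -9 + \left(L - \left(L + 2\right) \left(L + L\right)\right) = -9 + \left(L - \left(2 + L\right) 2 L\right) = -9 + \left(L - 2 L \left(2 + L\right)\right) = -9 - \left(- L + 2 L \left(2 + L\right)\right) = -9 + L - 2 L \left(2 + L\right)$)
$\frac{1}{Q{\left(g{\left(T{\left(E{\left(5 \right)} \right)} \right)} \right)}} = \frac{1}{-9 - -27 - 2 \left(-9\right)^{2}} = \frac{1}{-9 + 27 - 162} = \frac{1}{-144} = - \frac{1}{144}$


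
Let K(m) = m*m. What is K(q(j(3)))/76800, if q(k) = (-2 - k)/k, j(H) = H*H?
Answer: 121/6220800 ≈ 1.9451e-5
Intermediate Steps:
j(H) = H²
q(k) = (-2 - k)/k
K(m) = m²
K(q(j(3)))/76800 = ((-2 - 1*3²)/(3²))²/76800 = ((-2 - 1*9)/9)²*(1/76800) = ((-2 - 9)/9)²*(1/76800) = ((⅑)*(-11))²*(1/76800) = (-11/9)²*(1/76800) = (121/81)*(1/76800) = 121/6220800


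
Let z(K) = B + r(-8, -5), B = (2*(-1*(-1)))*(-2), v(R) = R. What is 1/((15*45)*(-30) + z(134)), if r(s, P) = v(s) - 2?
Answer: -1/20264 ≈ -4.9349e-5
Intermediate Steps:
r(s, P) = -2 + s (r(s, P) = s - 2 = -2 + s)
B = -4 (B = (2*1)*(-2) = 2*(-2) = -4)
z(K) = -14 (z(K) = -4 + (-2 - 8) = -4 - 10 = -14)
1/((15*45)*(-30) + z(134)) = 1/((15*45)*(-30) - 14) = 1/(675*(-30) - 14) = 1/(-20250 - 14) = 1/(-20264) = -1/20264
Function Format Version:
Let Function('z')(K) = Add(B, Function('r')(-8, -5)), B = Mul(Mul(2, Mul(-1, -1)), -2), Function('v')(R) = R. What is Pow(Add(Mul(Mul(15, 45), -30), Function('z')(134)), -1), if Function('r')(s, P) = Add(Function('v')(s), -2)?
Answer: Rational(-1, 20264) ≈ -4.9349e-5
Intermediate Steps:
Function('r')(s, P) = Add(-2, s) (Function('r')(s, P) = Add(s, -2) = Add(-2, s))
B = -4 (B = Mul(Mul(2, 1), -2) = Mul(2, -2) = -4)
Function('z')(K) = -14 (Function('z')(K) = Add(-4, Add(-2, -8)) = Add(-4, -10) = -14)
Pow(Add(Mul(Mul(15, 45), -30), Function('z')(134)), -1) = Pow(Add(Mul(Mul(15, 45), -30), -14), -1) = Pow(Add(Mul(675, -30), -14), -1) = Pow(Add(-20250, -14), -1) = Pow(-20264, -1) = Rational(-1, 20264)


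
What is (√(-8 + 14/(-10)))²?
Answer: -47/5 ≈ -9.4000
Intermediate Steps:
(√(-8 + 14/(-10)))² = (√(-8 + 14*(-⅒)))² = (√(-8 - 7/5))² = (√(-47/5))² = (I*√235/5)² = -47/5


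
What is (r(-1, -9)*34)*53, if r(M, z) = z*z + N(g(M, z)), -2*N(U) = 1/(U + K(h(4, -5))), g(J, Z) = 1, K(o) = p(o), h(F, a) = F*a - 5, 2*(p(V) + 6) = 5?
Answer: 731612/5 ≈ 1.4632e+5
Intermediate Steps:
p(V) = -7/2 (p(V) = -6 + (½)*5 = -6 + 5/2 = -7/2)
h(F, a) = -5 + F*a
K(o) = -7/2
N(U) = -1/(2*(-7/2 + U)) (N(U) = -1/(2*(U - 7/2)) = -1/(2*(-7/2 + U)))
r(M, z) = ⅕ + z² (r(M, z) = z*z - 1/(-7 + 2*1) = z² - 1/(-7 + 2) = z² - 1/(-5) = z² - 1*(-⅕) = z² + ⅕ = ⅕ + z²)
(r(-1, -9)*34)*53 = ((⅕ + (-9)²)*34)*53 = ((⅕ + 81)*34)*53 = ((406/5)*34)*53 = (13804/5)*53 = 731612/5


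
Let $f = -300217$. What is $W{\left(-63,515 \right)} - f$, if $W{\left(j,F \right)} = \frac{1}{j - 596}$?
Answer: $\frac{197843002}{659} \approx 3.0022 \cdot 10^{5}$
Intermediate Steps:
$W{\left(j,F \right)} = \frac{1}{-596 + j}$
$W{\left(-63,515 \right)} - f = \frac{1}{-596 - 63} - -300217 = \frac{1}{-659} + 300217 = - \frac{1}{659} + 300217 = \frac{197843002}{659}$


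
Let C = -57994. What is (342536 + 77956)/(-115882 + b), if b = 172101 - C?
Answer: 140164/38071 ≈ 3.6816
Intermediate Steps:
b = 230095 (b = 172101 - 1*(-57994) = 172101 + 57994 = 230095)
(342536 + 77956)/(-115882 + b) = (342536 + 77956)/(-115882 + 230095) = 420492/114213 = 420492*(1/114213) = 140164/38071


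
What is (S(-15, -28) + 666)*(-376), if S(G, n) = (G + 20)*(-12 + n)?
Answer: -175216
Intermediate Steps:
S(G, n) = (-12 + n)*(20 + G) (S(G, n) = (20 + G)*(-12 + n) = (-12 + n)*(20 + G))
(S(-15, -28) + 666)*(-376) = ((-240 - 12*(-15) + 20*(-28) - 15*(-28)) + 666)*(-376) = ((-240 + 180 - 560 + 420) + 666)*(-376) = (-200 + 666)*(-376) = 466*(-376) = -175216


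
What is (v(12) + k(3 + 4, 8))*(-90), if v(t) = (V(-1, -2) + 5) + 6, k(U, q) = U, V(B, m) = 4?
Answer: -1980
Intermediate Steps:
v(t) = 15 (v(t) = (4 + 5) + 6 = 9 + 6 = 15)
(v(12) + k(3 + 4, 8))*(-90) = (15 + (3 + 4))*(-90) = (15 + 7)*(-90) = 22*(-90) = -1980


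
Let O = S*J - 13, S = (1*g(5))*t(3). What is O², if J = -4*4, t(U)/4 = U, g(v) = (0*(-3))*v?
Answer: 169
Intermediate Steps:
g(v) = 0 (g(v) = 0*v = 0)
t(U) = 4*U
J = -16
S = 0 (S = (1*0)*(4*3) = 0*12 = 0)
O = -13 (O = 0*(-16) - 13 = 0 - 13 = -13)
O² = (-13)² = 169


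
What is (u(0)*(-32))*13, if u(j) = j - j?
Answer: 0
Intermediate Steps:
u(j) = 0
(u(0)*(-32))*13 = (0*(-32))*13 = 0*13 = 0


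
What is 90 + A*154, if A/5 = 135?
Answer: 104040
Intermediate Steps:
A = 675 (A = 5*135 = 675)
90 + A*154 = 90 + 675*154 = 90 + 103950 = 104040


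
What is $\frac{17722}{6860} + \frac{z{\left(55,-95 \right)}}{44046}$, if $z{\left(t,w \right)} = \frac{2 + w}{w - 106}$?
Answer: $\frac{6537410983}{2530552815} \approx 2.5834$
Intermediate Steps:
$z{\left(t,w \right)} = \frac{2 + w}{-106 + w}$
$\frac{17722}{6860} + \frac{z{\left(55,-95 \right)}}{44046} = \frac{17722}{6860} + \frac{\frac{1}{-106 - 95} \left(2 - 95\right)}{44046} = 17722 \cdot \frac{1}{6860} + \frac{1}{-201} \left(-93\right) \frac{1}{44046} = \frac{8861}{3430} + \left(- \frac{1}{201}\right) \left(-93\right) \frac{1}{44046} = \frac{8861}{3430} + \frac{31}{67} \cdot \frac{1}{44046} = \frac{8861}{3430} + \frac{31}{2951082} = \frac{6537410983}{2530552815}$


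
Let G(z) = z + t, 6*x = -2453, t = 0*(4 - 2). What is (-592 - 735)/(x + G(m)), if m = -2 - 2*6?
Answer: 7962/2537 ≈ 3.1384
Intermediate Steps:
m = -14 (m = -2 - 12 = -14)
t = 0 (t = 0*2 = 0)
x = -2453/6 (x = (⅙)*(-2453) = -2453/6 ≈ -408.83)
G(z) = z (G(z) = z + 0 = z)
(-592 - 735)/(x + G(m)) = (-592 - 735)/(-2453/6 - 14) = -1327/(-2537/6) = -1327*(-6/2537) = 7962/2537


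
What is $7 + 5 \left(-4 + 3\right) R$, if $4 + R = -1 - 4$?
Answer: $52$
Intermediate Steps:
$R = -9$ ($R = -4 - 5 = -9$)
$7 + 5 \left(-4 + 3\right) R = 7 + 5 \left(-4 + 3\right) \left(-9\right) = 7 + 5 \left(\left(-1\right) \left(-9\right)\right) = 7 + 5 \cdot 9 = 7 + 45 = 52$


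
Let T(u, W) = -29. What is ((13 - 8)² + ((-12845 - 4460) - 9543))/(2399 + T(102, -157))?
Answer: -8941/790 ≈ -11.318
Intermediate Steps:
((13 - 8)² + ((-12845 - 4460) - 9543))/(2399 + T(102, -157)) = ((13 - 8)² + ((-12845 - 4460) - 9543))/(2399 - 29) = (5² + (-17305 - 9543))/2370 = (25 - 26848)*(1/2370) = -26823*1/2370 = -8941/790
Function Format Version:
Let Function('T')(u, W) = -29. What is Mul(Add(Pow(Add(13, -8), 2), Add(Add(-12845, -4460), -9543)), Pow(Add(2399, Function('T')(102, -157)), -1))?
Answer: Rational(-8941, 790) ≈ -11.318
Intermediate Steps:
Mul(Add(Pow(Add(13, -8), 2), Add(Add(-12845, -4460), -9543)), Pow(Add(2399, Function('T')(102, -157)), -1)) = Mul(Add(Pow(Add(13, -8), 2), Add(Add(-12845, -4460), -9543)), Pow(Add(2399, -29), -1)) = Mul(Add(Pow(5, 2), Add(-17305, -9543)), Pow(2370, -1)) = Mul(Add(25, -26848), Rational(1, 2370)) = Mul(-26823, Rational(1, 2370)) = Rational(-8941, 790)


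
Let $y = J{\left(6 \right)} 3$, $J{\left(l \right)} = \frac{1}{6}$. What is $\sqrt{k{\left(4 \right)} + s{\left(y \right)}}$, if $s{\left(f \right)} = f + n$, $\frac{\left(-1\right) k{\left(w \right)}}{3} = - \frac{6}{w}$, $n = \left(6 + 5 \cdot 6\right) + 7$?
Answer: $4 \sqrt{3} \approx 6.9282$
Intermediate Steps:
$J{\left(l \right)} = \frac{1}{6}$
$n = 43$ ($n = \left(6 + 30\right) + 7 = 36 + 7 = 43$)
$k{\left(w \right)} = \frac{18}{w}$ ($k{\left(w \right)} = - 3 \left(- \frac{6}{w}\right) = \frac{18}{w}$)
$y = \frac{1}{2}$ ($y = \frac{1}{6} \cdot 3 = \frac{1}{2} \approx 0.5$)
$s{\left(f \right)} = 43 + f$ ($s{\left(f \right)} = f + 43 = 43 + f$)
$\sqrt{k{\left(4 \right)} + s{\left(y \right)}} = \sqrt{\frac{18}{4} + \left(43 + \frac{1}{2}\right)} = \sqrt{18 \cdot \frac{1}{4} + \frac{87}{2}} = \sqrt{\frac{9}{2} + \frac{87}{2}} = \sqrt{48} = 4 \sqrt{3}$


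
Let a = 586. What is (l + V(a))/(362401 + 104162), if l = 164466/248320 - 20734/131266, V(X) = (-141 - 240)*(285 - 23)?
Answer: -813444697164391/3802018751696640 ≈ -0.21395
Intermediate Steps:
V(X) = -99822 (V(X) = -381*262 = -99822)
l = 4110031769/8148993280 (l = 164466*(1/248320) - 20734*1/131266 = 82233/124160 - 10367/65633 = 4110031769/8148993280 ≈ 0.50436)
(l + V(a))/(362401 + 104162) = (4110031769/8148993280 - 99822)/(362401 + 104162) = -813444697164391/8148993280/466563 = -813444697164391/8148993280*1/466563 = -813444697164391/3802018751696640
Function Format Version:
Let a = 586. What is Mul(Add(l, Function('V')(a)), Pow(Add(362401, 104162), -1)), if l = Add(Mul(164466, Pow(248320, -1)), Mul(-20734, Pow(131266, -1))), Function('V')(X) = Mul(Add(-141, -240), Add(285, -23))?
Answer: Rational(-813444697164391, 3802018751696640) ≈ -0.21395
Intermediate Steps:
Function('V')(X) = -99822 (Function('V')(X) = Mul(-381, 262) = -99822)
l = Rational(4110031769, 8148993280) (l = Add(Mul(164466, Rational(1, 248320)), Mul(-20734, Rational(1, 131266))) = Add(Rational(82233, 124160), Rational(-10367, 65633)) = Rational(4110031769, 8148993280) ≈ 0.50436)
Mul(Add(l, Function('V')(a)), Pow(Add(362401, 104162), -1)) = Mul(Add(Rational(4110031769, 8148993280), -99822), Pow(Add(362401, 104162), -1)) = Mul(Rational(-813444697164391, 8148993280), Pow(466563, -1)) = Mul(Rational(-813444697164391, 8148993280), Rational(1, 466563)) = Rational(-813444697164391, 3802018751696640)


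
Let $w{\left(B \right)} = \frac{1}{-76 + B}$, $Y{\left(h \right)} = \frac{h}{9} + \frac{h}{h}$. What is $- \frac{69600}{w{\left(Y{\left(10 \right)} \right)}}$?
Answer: $\frac{15428000}{3} \approx 5.1427 \cdot 10^{6}$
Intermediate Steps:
$Y{\left(h \right)} = 1 + \frac{h}{9}$ ($Y{\left(h \right)} = h \frac{1}{9} + 1 = \frac{h}{9} + 1 = 1 + \frac{h}{9}$)
$- \frac{69600}{w{\left(Y{\left(10 \right)} \right)}} = - \frac{69600}{\frac{1}{-76 + \left(1 + \frac{1}{9} \cdot 10\right)}} = - \frac{69600}{\frac{1}{-76 + \left(1 + \frac{10}{9}\right)}} = - \frac{69600}{\frac{1}{-76 + \frac{19}{9}}} = - \frac{69600}{\frac{1}{- \frac{665}{9}}} = - \frac{69600}{- \frac{9}{665}} = \left(-69600\right) \left(- \frac{665}{9}\right) = \frac{15428000}{3}$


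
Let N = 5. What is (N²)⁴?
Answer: 390625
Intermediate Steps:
(N²)⁴ = (5²)⁴ = 25⁴ = 390625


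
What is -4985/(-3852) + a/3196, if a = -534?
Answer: 3468773/3077748 ≈ 1.1270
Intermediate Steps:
-4985/(-3852) + a/3196 = -4985/(-3852) - 534/3196 = -4985*(-1/3852) - 534*1/3196 = 4985/3852 - 267/1598 = 3468773/3077748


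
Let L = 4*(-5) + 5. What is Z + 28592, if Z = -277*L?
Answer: 32747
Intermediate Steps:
L = -15 (L = -20 + 5 = -15)
Z = 4155 (Z = -277*(-15) = 4155)
Z + 28592 = 4155 + 28592 = 32747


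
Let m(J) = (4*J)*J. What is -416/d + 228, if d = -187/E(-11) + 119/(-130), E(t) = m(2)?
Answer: 3421036/13107 ≈ 261.01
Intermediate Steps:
m(J) = 4*J²
E(t) = 16 (E(t) = 4*2² = 4*4 = 16)
d = -13107/1040 (d = -187/16 + 119/(-130) = -187*1/16 + 119*(-1/130) = -187/16 - 119/130 = -13107/1040 ≈ -12.603)
-416/d + 228 = -416/(-13107/1040) + 228 = -416*(-1040/13107) + 228 = 432640/13107 + 228 = 3421036/13107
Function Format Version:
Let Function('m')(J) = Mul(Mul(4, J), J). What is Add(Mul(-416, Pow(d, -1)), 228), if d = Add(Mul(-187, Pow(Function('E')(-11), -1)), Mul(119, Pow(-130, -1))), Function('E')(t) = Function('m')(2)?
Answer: Rational(3421036, 13107) ≈ 261.01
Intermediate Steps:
Function('m')(J) = Mul(4, Pow(J, 2))
Function('E')(t) = 16 (Function('E')(t) = Mul(4, Pow(2, 2)) = Mul(4, 4) = 16)
d = Rational(-13107, 1040) (d = Add(Mul(-187, Pow(16, -1)), Mul(119, Pow(-130, -1))) = Add(Mul(-187, Rational(1, 16)), Mul(119, Rational(-1, 130))) = Add(Rational(-187, 16), Rational(-119, 130)) = Rational(-13107, 1040) ≈ -12.603)
Add(Mul(-416, Pow(d, -1)), 228) = Add(Mul(-416, Pow(Rational(-13107, 1040), -1)), 228) = Add(Mul(-416, Rational(-1040, 13107)), 228) = Add(Rational(432640, 13107), 228) = Rational(3421036, 13107)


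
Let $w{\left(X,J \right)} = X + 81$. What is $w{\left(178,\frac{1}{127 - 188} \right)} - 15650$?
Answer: $-15391$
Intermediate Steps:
$w{\left(X,J \right)} = 81 + X$
$w{\left(178,\frac{1}{127 - 188} \right)} - 15650 = \left(81 + 178\right) - 15650 = 259 - 15650 = -15391$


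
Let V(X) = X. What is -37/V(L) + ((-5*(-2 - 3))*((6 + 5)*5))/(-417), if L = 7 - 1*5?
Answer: -18179/834 ≈ -21.797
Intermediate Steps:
L = 2 (L = 7 - 5 = 2)
-37/V(L) + ((-5*(-2 - 3))*((6 + 5)*5))/(-417) = -37/2 + ((-5*(-2 - 3))*((6 + 5)*5))/(-417) = -37*½ + ((-5*(-5))*(11*5))*(-1/417) = -37/2 + (25*55)*(-1/417) = -37/2 + 1375*(-1/417) = -37/2 - 1375/417 = -18179/834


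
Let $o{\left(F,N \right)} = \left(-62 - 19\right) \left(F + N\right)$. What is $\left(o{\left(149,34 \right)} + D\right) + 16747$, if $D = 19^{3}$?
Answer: $8783$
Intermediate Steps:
$D = 6859$
$o{\left(F,N \right)} = - 81 F - 81 N$ ($o{\left(F,N \right)} = - 81 \left(F + N\right) = - 81 F - 81 N$)
$\left(o{\left(149,34 \right)} + D\right) + 16747 = \left(\left(\left(-81\right) 149 - 2754\right) + 6859\right) + 16747 = \left(\left(-12069 - 2754\right) + 6859\right) + 16747 = \left(-14823 + 6859\right) + 16747 = -7964 + 16747 = 8783$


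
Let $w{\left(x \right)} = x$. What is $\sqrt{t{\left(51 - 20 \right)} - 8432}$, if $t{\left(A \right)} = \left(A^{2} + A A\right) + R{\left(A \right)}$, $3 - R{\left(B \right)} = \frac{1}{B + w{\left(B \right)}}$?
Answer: $\frac{i \sqrt{25012970}}{62} \approx 80.666 i$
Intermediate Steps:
$R{\left(B \right)} = 3 - \frac{1}{2 B}$ ($R{\left(B \right)} = 3 - \frac{1}{B + B} = 3 - \frac{1}{2 B}$)
$t{\left(A \right)} = 3 + 2 A^{2} - \frac{1}{2 A}$ ($t{\left(A \right)} = \left(A^{2} + A A\right) + \left(3 - \frac{1}{2 A}\right) = \left(A^{2} + A^{2}\right) + \left(3 - \frac{1}{2 A}\right) = 2 A^{2} + \left(3 - \frac{1}{2 A}\right) = 3 + 2 A^{2} - \frac{1}{2 A}$)
$\sqrt{t{\left(51 - 20 \right)} - 8432} = \sqrt{\left(3 + 2 \left(51 - 20\right)^{2} - \frac{1}{2 \left(51 - 20\right)}\right) - 8432} = \sqrt{\left(3 + 2 \cdot 31^{2} - \frac{1}{2 \cdot 31}\right) - 8432} = \sqrt{\left(3 + 2 \cdot 961 - \frac{1}{62}\right) - 8432} = \sqrt{\left(3 + 1922 - \frac{1}{62}\right) - 8432} = \sqrt{\frac{119349}{62} - 8432} = \sqrt{- \frac{403435}{62}} = \frac{i \sqrt{25012970}}{62}$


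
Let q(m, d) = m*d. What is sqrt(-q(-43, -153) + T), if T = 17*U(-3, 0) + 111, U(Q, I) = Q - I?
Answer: I*sqrt(6519) ≈ 80.74*I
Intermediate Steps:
q(m, d) = d*m
T = 60 (T = 17*(-3 - 1*0) + 111 = 17*(-3 + 0) + 111 = 17*(-3) + 111 = -51 + 111 = 60)
sqrt(-q(-43, -153) + T) = sqrt(-(-153)*(-43) + 60) = sqrt(-1*6579 + 60) = sqrt(-6579 + 60) = sqrt(-6519) = I*sqrt(6519)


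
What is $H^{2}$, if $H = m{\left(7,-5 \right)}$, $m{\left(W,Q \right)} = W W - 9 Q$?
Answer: $8836$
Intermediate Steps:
$m{\left(W,Q \right)} = W^{2} - 9 Q$
$H = 94$ ($H = 7^{2} - -45 = 49 + 45 = 94$)
$H^{2} = 94^{2} = 8836$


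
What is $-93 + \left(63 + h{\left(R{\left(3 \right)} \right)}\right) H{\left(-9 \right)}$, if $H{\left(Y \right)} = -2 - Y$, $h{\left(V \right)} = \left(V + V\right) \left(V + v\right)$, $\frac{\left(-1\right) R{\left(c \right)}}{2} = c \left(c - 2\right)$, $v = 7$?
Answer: $264$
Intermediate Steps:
$R{\left(c \right)} = - 2 c \left(-2 + c\right)$ ($R{\left(c \right)} = - 2 c \left(c - 2\right) = - 2 c \left(-2 + c\right)$)
$h{\left(V \right)} = 2 V \left(7 + V\right)$ ($h{\left(V \right)} = \left(V + V\right) \left(V + 7\right) = 2 V \left(7 + V\right)$)
$-93 + \left(63 + h{\left(R{\left(3 \right)} \right)}\right) H{\left(-9 \right)} = -93 + \left(63 + 2 \cdot 2 \cdot 3 \left(2 - 3\right) \left(7 + 2 \cdot 3 \left(2 - 3\right)\right)\right) \left(-2 - -9\right) = -93 + \left(63 + 2 \cdot 2 \cdot 3 \left(2 - 3\right) \left(7 + 2 \cdot 3 \left(2 - 3\right)\right)\right) \left(-2 + 9\right) = -93 + \left(63 + 2 \cdot 2 \cdot 3 \left(-1\right) \left(7 + 2 \cdot 3 \left(-1\right)\right)\right) 7 = -93 + \left(63 + 2 \left(-6\right) \left(7 - 6\right)\right) 7 = -93 + \left(63 + 2 \left(-6\right) 1\right) 7 = -93 + \left(63 - 12\right) 7 = -93 + 51 \cdot 7 = -93 + 357 = 264$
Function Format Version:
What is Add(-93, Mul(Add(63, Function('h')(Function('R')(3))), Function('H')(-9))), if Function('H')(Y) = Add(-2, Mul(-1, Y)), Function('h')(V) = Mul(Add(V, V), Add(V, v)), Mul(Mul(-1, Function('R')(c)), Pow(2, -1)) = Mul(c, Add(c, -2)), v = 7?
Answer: 264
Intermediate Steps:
Function('R')(c) = Mul(-2, c, Add(-2, c)) (Function('R')(c) = Mul(-2, Mul(c, Add(c, -2))) = Mul(-2, Mul(c, Add(-2, c))) = Mul(-2, c, Add(-2, c)))
Function('h')(V) = Mul(2, V, Add(7, V)) (Function('h')(V) = Mul(Add(V, V), Add(V, 7)) = Mul(Mul(2, V), Add(7, V)) = Mul(2, V, Add(7, V)))
Add(-93, Mul(Add(63, Function('h')(Function('R')(3))), Function('H')(-9))) = Add(-93, Mul(Add(63, Mul(2, Mul(2, 3, Add(2, Mul(-1, 3))), Add(7, Mul(2, 3, Add(2, Mul(-1, 3)))))), Add(-2, Mul(-1, -9)))) = Add(-93, Mul(Add(63, Mul(2, Mul(2, 3, Add(2, -3)), Add(7, Mul(2, 3, Add(2, -3))))), Add(-2, 9))) = Add(-93, Mul(Add(63, Mul(2, Mul(2, 3, -1), Add(7, Mul(2, 3, -1)))), 7)) = Add(-93, Mul(Add(63, Mul(2, -6, Add(7, -6))), 7)) = Add(-93, Mul(Add(63, Mul(2, -6, 1)), 7)) = Add(-93, Mul(Add(63, -12), 7)) = Add(-93, Mul(51, 7)) = Add(-93, 357) = 264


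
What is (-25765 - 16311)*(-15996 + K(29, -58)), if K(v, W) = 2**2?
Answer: 672879392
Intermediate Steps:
K(v, W) = 4
(-25765 - 16311)*(-15996 + K(29, -58)) = (-25765 - 16311)*(-15996 + 4) = -42076*(-15992) = 672879392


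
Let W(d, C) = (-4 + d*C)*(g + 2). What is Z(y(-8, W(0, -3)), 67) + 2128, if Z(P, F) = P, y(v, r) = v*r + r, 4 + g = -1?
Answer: 2044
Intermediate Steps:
g = -5 (g = -4 - 1 = -5)
W(d, C) = 12 - 3*C*d (W(d, C) = (-4 + d*C)*(-5 + 2) = (-4 + C*d)*(-3) = 12 - 3*C*d)
y(v, r) = r + r*v (y(v, r) = r*v + r = r + r*v)
Z(y(-8, W(0, -3)), 67) + 2128 = (12 - 3*(-3)*0)*(1 - 8) + 2128 = (12 + 0)*(-7) + 2128 = 12*(-7) + 2128 = -84 + 2128 = 2044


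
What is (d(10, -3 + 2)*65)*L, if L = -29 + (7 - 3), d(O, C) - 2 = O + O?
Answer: -35750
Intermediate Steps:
d(O, C) = 2 + 2*O (d(O, C) = 2 + (O + O) = 2 + 2*O)
L = -25 (L = -29 + 4 = -25)
(d(10, -3 + 2)*65)*L = ((2 + 2*10)*65)*(-25) = ((2 + 20)*65)*(-25) = (22*65)*(-25) = 1430*(-25) = -35750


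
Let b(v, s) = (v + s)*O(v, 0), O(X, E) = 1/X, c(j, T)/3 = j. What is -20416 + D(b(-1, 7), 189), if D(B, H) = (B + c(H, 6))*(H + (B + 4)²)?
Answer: 87857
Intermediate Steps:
c(j, T) = 3*j
b(v, s) = (s + v)/v (b(v, s) = (v + s)/v = (s + v)/v)
D(B, H) = (B + 3*H)*(H + (4 + B)²) (D(B, H) = (B + 3*H)*(H + (B + 4)²) = (B + 3*H)*(H + (4 + B)²))
-20416 + D(b(-1, 7), 189) = -20416 + (3*189² + ((7 - 1)/(-1))*189 + ((7 - 1)/(-1))*(4 + (7 - 1)/(-1))² + 3*189*(4 + (7 - 1)/(-1))²) = -20416 + (3*35721 - 1*6*189 + (-1*6)*(4 - 1*6)² + 3*189*(4 - 1*6)²) = -20416 + (107163 - 6*189 - 6*(4 - 6)² + 3*189*(4 - 6)²) = -20416 + (107163 - 1134 - 6*(-2)² + 3*189*(-2)²) = -20416 + (107163 - 1134 - 6*4 + 3*189*4) = -20416 + (107163 - 1134 - 24 + 2268) = -20416 + 108273 = 87857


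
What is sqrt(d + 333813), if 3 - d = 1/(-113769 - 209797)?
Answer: sqrt(34948851551258062)/323566 ≈ 577.77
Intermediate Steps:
d = 970699/323566 (d = 3 - 1/(-113769 - 209797) = 3 - 1/(-323566) = 3 - 1*(-1/323566) = 3 + 1/323566 = 970699/323566 ≈ 3.0000)
sqrt(d + 333813) = sqrt(970699/323566 + 333813) = sqrt(108011507857/323566) = sqrt(34948851551258062)/323566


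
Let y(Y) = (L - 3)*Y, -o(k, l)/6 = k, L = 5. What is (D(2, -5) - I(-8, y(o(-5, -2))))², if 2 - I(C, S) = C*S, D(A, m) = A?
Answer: 230400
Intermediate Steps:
o(k, l) = -6*k
y(Y) = 2*Y (y(Y) = (5 - 3)*Y = 2*Y)
I(C, S) = 2 - C*S
(D(2, -5) - I(-8, y(o(-5, -2))))² = (2 - (2 - 1*(-8)*2*(-6*(-5))))² = (2 - (2 - 1*(-8)*2*30))² = (2 - (2 - 1*(-8)*60))² = (2 - (2 + 480))² = (2 - 1*482)² = (2 - 482)² = (-480)² = 230400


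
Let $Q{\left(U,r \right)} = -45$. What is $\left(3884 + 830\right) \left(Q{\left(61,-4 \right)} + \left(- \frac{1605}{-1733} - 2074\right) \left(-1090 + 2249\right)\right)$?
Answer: $- \frac{19628833279352}{1733} \approx -1.1327 \cdot 10^{10}$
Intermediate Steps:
$\left(3884 + 830\right) \left(Q{\left(61,-4 \right)} + \left(- \frac{1605}{-1733} - 2074\right) \left(-1090 + 2249\right)\right) = \left(3884 + 830\right) \left(-45 + \left(- \frac{1605}{-1733} - 2074\right) \left(-1090 + 2249\right)\right) = 4714 \left(-45 + \left(\left(-1605\right) \left(- \frac{1}{1733}\right) - 2074\right) 1159\right) = 4714 \left(-45 + \left(\frac{1605}{1733} - 2074\right) 1159\right) = 4714 \left(-45 - \frac{4163866283}{1733}\right) = 4714 \left(- \frac{4163944268}{1733}\right) = - \frac{19628833279352}{1733}$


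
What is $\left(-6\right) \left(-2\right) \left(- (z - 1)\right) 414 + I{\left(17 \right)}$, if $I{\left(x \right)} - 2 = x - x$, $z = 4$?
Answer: $-14902$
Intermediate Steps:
$I{\left(x \right)} = 2$ ($I{\left(x \right)} = 2 + \left(x - x\right) = 2 + 0 = 2$)
$\left(-6\right) \left(-2\right) \left(- (z - 1)\right) 414 + I{\left(17 \right)} = \left(-6\right) \left(-2\right) \left(- (4 - 1)\right) 414 + 2 = 12 \left(\left(-1\right) 3\right) 414 + 2 = 12 \left(-3\right) 414 + 2 = \left(-36\right) 414 + 2 = -14904 + 2 = -14902$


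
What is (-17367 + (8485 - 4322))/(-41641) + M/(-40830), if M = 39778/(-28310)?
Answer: 7632062172449/24066359734650 ≈ 0.31713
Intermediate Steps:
M = -19889/14155 (M = 39778*(-1/28310) = -19889/14155 ≈ -1.4051)
(-17367 + (8485 - 4322))/(-41641) + M/(-40830) = (-17367 + (8485 - 4322))/(-41641) - 19889/14155/(-40830) = (-17367 + 4163)*(-1/41641) - 19889/14155*(-1/40830) = -13204*(-1/41641) + 19889/577948650 = 13204/41641 + 19889/577948650 = 7632062172449/24066359734650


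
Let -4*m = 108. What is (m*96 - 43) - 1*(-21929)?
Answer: 19294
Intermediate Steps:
m = -27 (m = -1/4*108 = -27)
(m*96 - 43) - 1*(-21929) = (-27*96 - 43) - 1*(-21929) = (-2592 - 43) + 21929 = -2635 + 21929 = 19294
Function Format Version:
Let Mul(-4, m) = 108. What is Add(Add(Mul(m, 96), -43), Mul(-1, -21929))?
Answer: 19294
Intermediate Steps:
m = -27 (m = Mul(Rational(-1, 4), 108) = -27)
Add(Add(Mul(m, 96), -43), Mul(-1, -21929)) = Add(Add(Mul(-27, 96), -43), Mul(-1, -21929)) = Add(Add(-2592, -43), 21929) = Add(-2635, 21929) = 19294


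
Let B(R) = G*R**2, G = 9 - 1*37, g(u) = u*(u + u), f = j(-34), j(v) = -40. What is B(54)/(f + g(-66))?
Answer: -5103/542 ≈ -9.4151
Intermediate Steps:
f = -40
g(u) = 2*u**2 (g(u) = u*(2*u) = 2*u**2)
G = -28 (G = 9 - 37 = -28)
B(R) = -28*R**2
B(54)/(f + g(-66)) = (-28*54**2)/(-40 + 2*(-66)**2) = (-28*2916)/(-40 + 2*4356) = -81648/(-40 + 8712) = -81648/8672 = -81648*1/8672 = -5103/542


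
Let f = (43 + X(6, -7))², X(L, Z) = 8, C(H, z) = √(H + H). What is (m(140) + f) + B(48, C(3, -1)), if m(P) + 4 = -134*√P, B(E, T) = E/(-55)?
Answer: 142787/55 - 268*√35 ≈ 1010.6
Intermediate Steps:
C(H, z) = √2*√H (C(H, z) = √(2*H) = √2*√H)
B(E, T) = -E/55 (B(E, T) = E*(-1/55) = -E/55)
f = 2601 (f = (43 + 8)² = 51² = 2601)
m(P) = -4 - 134*√P
(m(140) + f) + B(48, C(3, -1)) = ((-4 - 268*√35) + 2601) - 1/55*48 = ((-4 - 268*√35) + 2601) - 48/55 = (2597 - 268*√35) - 48/55 = 142787/55 - 268*√35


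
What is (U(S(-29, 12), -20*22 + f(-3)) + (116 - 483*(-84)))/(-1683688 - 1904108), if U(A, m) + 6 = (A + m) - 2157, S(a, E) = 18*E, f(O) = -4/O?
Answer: -114907/10763388 ≈ -0.010676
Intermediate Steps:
U(A, m) = -2163 + A + m (U(A, m) = -6 + ((A + m) - 2157) = -6 + (-2157 + A + m) = -2163 + A + m)
(U(S(-29, 12), -20*22 + f(-3)) + (116 - 483*(-84)))/(-1683688 - 1904108) = ((-2163 + 18*12 + (-20*22 - 4/(-3))) + (116 - 483*(-84)))/(-1683688 - 1904108) = ((-2163 + 216 + (-440 - 4*(-1/3))) + (116 + 40572))/(-3587796) = ((-2163 + 216 + (-440 + 4/3)) + 40688)*(-1/3587796) = ((-2163 + 216 - 1316/3) + 40688)*(-1/3587796) = (-7157/3 + 40688)*(-1/3587796) = (114907/3)*(-1/3587796) = -114907/10763388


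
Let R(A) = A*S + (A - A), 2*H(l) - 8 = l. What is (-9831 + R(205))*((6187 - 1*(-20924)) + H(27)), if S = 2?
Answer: -511155197/2 ≈ -2.5558e+8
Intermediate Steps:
H(l) = 4 + l/2
R(A) = 2*A (R(A) = A*2 + (A - A) = 2*A + 0 = 2*A)
(-9831 + R(205))*((6187 - 1*(-20924)) + H(27)) = (-9831 + 2*205)*((6187 - 1*(-20924)) + (4 + (1/2)*27)) = (-9831 + 410)*((6187 + 20924) + (4 + 27/2)) = -9421*(27111 + 35/2) = -9421*54257/2 = -511155197/2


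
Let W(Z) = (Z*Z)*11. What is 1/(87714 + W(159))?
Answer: 1/365805 ≈ 2.7337e-6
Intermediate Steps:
W(Z) = 11*Z² (W(Z) = Z²*11 = 11*Z²)
1/(87714 + W(159)) = 1/(87714 + 11*159²) = 1/(87714 + 11*25281) = 1/(87714 + 278091) = 1/365805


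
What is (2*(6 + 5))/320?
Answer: 11/160 ≈ 0.068750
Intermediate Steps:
(2*(6 + 5))/320 = (2*11)*(1/320) = 22*(1/320) = 11/160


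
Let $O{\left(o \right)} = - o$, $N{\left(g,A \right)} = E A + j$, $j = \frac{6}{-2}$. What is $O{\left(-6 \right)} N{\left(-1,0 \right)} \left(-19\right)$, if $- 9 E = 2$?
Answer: $342$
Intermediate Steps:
$E = - \frac{2}{9}$ ($E = \left(- \frac{1}{9}\right) 2 = - \frac{2}{9} \approx -0.22222$)
$j = -3$ ($j = 6 \left(- \frac{1}{2}\right) = -3$)
$N{\left(g,A \right)} = -3 - \frac{2 A}{9}$ ($N{\left(g,A \right)} = - \frac{2 A}{9} - 3 = -3 - \frac{2 A}{9}$)
$O{\left(-6 \right)} N{\left(-1,0 \right)} \left(-19\right) = \left(-1\right) \left(-6\right) \left(-3 - 0\right) \left(-19\right) = 6 \left(-3 + 0\right) \left(-19\right) = 6 \left(-3\right) \left(-19\right) = \left(-18\right) \left(-19\right) = 342$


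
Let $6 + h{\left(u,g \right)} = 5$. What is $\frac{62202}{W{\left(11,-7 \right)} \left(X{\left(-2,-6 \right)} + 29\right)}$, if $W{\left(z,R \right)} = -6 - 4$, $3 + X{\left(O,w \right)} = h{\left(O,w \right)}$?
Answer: $- \frac{31101}{125} \approx -248.81$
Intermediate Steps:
$h{\left(u,g \right)} = -1$ ($h{\left(u,g \right)} = -6 + 5 = -1$)
$X{\left(O,w \right)} = -4$ ($X{\left(O,w \right)} = -3 - 1 = -4$)
$W{\left(z,R \right)} = -10$
$\frac{62202}{W{\left(11,-7 \right)} \left(X{\left(-2,-6 \right)} + 29\right)} = \frac{62202}{\left(-10\right) \left(-4 + 29\right)} = \frac{62202}{\left(-10\right) 25} = \frac{62202}{-250} = 62202 \left(- \frac{1}{250}\right) = - \frac{31101}{125}$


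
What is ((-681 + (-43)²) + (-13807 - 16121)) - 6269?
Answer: -35029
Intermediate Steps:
((-681 + (-43)²) + (-13807 - 16121)) - 6269 = ((-681 + 1849) - 29928) - 6269 = (1168 - 29928) - 6269 = -28760 - 6269 = -35029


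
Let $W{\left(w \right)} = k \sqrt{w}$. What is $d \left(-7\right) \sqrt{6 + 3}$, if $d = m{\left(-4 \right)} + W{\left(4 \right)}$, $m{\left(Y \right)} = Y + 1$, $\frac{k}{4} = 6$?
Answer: $-945$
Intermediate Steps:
$k = 24$ ($k = 4 \cdot 6 = 24$)
$m{\left(Y \right)} = 1 + Y$
$W{\left(w \right)} = 24 \sqrt{w}$
$d = 45$ ($d = \left(1 - 4\right) + 24 \sqrt{4} = -3 + 24 \cdot 2 = -3 + 48 = 45$)
$d \left(-7\right) \sqrt{6 + 3} = 45 \left(-7\right) \sqrt{6 + 3} = - 315 \sqrt{9} = \left(-315\right) 3 = -945$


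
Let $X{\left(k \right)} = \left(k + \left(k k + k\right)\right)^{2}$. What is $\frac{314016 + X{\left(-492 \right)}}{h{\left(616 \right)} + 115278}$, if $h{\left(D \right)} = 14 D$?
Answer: $\frac{29059940208}{61951} \approx 4.6908 \cdot 10^{5}$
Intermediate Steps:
$X{\left(k \right)} = \left(k^{2} + 2 k\right)^{2}$ ($X{\left(k \right)} = \left(k + \left(k^{2} + k\right)\right)^{2} = \left(k + \left(k + k^{2}\right)\right)^{2} = \left(k^{2} + 2 k\right)^{2}$)
$\frac{314016 + X{\left(-492 \right)}}{h{\left(616 \right)} + 115278} = \frac{314016 + \left(-492\right)^{2} \left(2 - 492\right)^{2}}{14 \cdot 616 + 115278} = \frac{314016 + 242064 \left(-490\right)^{2}}{8624 + 115278} = \frac{314016 + 242064 \cdot 240100}{123902} = \left(314016 + 58119566400\right) \frac{1}{123902} = 58119880416 \cdot \frac{1}{123902} = \frac{29059940208}{61951}$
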